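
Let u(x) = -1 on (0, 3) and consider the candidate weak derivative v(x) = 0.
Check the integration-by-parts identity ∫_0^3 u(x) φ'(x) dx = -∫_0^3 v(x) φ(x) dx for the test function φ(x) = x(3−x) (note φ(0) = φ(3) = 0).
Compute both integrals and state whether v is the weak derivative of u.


LHS = 0, RHS = 0. Yes, v = u' weakly.

u(x) = -1, classical derivative u'(x) = 0.
φ(x) = x(3−x), so φ'(x) = 3 - 2*x.
Note φ(0) = φ(3) = 0, so the boundary term u·φ vanishes.
LHS = ∫_0^3 u(x) φ'(x) dx = ∫_0^3 (2*x - 3) dx. Term by term:
  ∫_0^3 2*x dx = 9;  ∫_0^3 -3 dx = -9.
Sum: 9 − 9 = 0.
So LHS = 0.
∫_0^3 v(x) φ(x) dx = ∫_0^3 (0) dx. Term by term:
  ∫_0^3 0 dx = 0.
So RHS = -∫_0^3 v(x) φ(x) dx = 0.
LHS = RHS, so the identity holds for this test φ.
Moreover u is smooth here and v(x) = u'(x) = 0 pointwise, so the identity holds for every test function. Hence v is the weak derivative of u.


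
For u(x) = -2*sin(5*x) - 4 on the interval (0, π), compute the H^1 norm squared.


||u||_{H^1(0,π)}^2 = 32/5 + 68*π

u'(x) = -10*cos(5*x).
Expand u² and (u')² and integrate term by term on (0, π), using: for integers n ≥ 1, ∫_0^π sin²(nx) dx = ∫_0^π cos²(nx) dx = π/2; for n ≠ n', ∫_0^π sin(nx)sin(n'x) dx = ∫_0^π cos(nx)cos(n'x) dx = 0; and by product-to-sum, ∫_0^π sin(nx)cos(n'x) dx = ½∫_0^π [sin((n+n')x) + sin((n−n')x)] dx, which is 0 when n+n' is even and 2n/(n²−n'²) when n+n' is odd (it need not vanish on (0, π)). For the constant mode: ∫_0^π 1 dx = π, ∫_0^π cos(nx) dx = 0, ∫_0^π sin(nx) dx = (1−(−1)^n)/n.
  u² squared terms: (-4)²·∫1 dx = 16·π = 16*π;  (-2)²·∫sin(5x)² dx = 4·π/2 = 2*π.
  u² cross terms: 2·(-4)·(-2)·∫1·sin(5x) dx = 16·(2/5) = 32/5.
  So ∫_0^π u² dx = 16*π + 2*π + 32/5 = 32/5 + 18*π.
  (u')² squared terms: (-10)²·∫cos(5x)² dx = 100·π/2 = 50*π.
  So ∫_0^π (u')² dx = 50*π.
||u||_{H^1}^2 = (32/5 + 18*π) + (50*π) = 32/5 + 68*π.


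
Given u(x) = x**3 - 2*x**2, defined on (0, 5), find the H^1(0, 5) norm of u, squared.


||u||_{H^1}^2 = 40500/7

The H^1 norm (squared) on an interval (0, L) is
  ||u||_{H^1}^2 = ∫_0^L u(x)^2 dx + ∫_0^L u'(x)^2 dx.
Compute u'(x) = 3*x**2 - 4*x.
Then u(x)^2 = x**6 - 4*x**5 + 4*x**4 and u'(x)^2 = 9*x**4 - 24*x**3 + 16*x**2.
Integrate each monomial from 0 to 5 using ∫_0^5 c·x^n dx = c·5^(n+1)/(n+1):
  ∫_0^5 u(x)^2 dx = ∫_0^5 (x^6 - 4*x^5 + 4*x^4) dx. Term by term:
    ∫_0^5 x^6 dx = 78125/7;  ∫_0^5 -4*x^5 dx = -31250/3;  ∫_0^5 4*x^4 dx = 2500.
  Sum: 78125/7 − 31250/3 + 2500 = 68125/21.
  ∫_0^5 u'(x)^2 dx = ∫_0^5 (9*x^4 - 24*x^3 + 16*x^2) dx. Term by term:
    ∫_0^5 9*x^4 dx = 5625;  ∫_0^5 -24*x^3 dx = -3750;  ∫_0^5 16*x^2 dx = 2000/3.
  Sum: 5625 − 3750 + 2000/3 = 7625/3.
Adding: ||u||_{H^1}^2 = 68125/21 + 7625/3 = 40500/7.


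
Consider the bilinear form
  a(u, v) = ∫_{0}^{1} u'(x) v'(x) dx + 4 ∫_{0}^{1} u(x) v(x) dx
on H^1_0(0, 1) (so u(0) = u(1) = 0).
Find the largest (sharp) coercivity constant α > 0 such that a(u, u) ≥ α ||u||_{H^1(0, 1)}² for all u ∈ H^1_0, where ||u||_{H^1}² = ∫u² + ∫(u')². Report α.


α = 1

Coercivity of a(·,·) on H^1_0(0, 1) means a(u, u) ≥ α ||u||_{H^1}² for every u ∈ H^1_0.
The interval has length L = 1, and Poincaré/coercivity depend only on L. Here a(u, u) = ∫(u')² + (4)·∫u².
Here c = 4 ≥ 1, so a(u,u) = ∫(u')² + c∫u² ≥ ∫(u')² + ∫u² = ||u||_{H^1}², i.e. α = 1 works. No larger α is possible: a(u,u) ≥ α||u||_{H^1}² means (1−α)∫(u')² ≥ (α−c)∫u², and for the modes u_n = sin(nπ(x−x₀)/L) (x₀ the left endpoint) one has ∫u_n²/∫(u_n')² = (L/(nπ))² → 0, so a(u_n,u_n)/||u_n||_{H^1}² → 1. Hence the optimal constant is α = 1.
Therefore α = 1.


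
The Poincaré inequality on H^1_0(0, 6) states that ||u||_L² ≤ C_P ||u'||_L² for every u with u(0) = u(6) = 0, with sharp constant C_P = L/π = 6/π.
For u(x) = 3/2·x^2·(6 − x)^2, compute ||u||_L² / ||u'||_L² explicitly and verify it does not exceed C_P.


||u||_L² / ||u'||_L² = sqrt(3) < C_P = 6/π.

u(x) = 3/2·x^2·(6 − x)^2, so u'(x) = 6*x*(x - 6)*(x - 3).
u(x) = 3/2·x^2·(6 − x)^2 vanishes at x = 0 and x = 6, so u ∈ H^1_0(0, 6). Differentiate via the product rule and integrate the resulting polynomials term by term.
  ∫_0^6 u² dx = ∫_0^6 (9*x^8/4 - 54*x^7 + 486*x^6 - 1944*x^5 + 2916*x^4) dx. Term by term:
    ∫_0^6 9*x^8/4 dx = 2519424;  ∫_0^6 -54*x^7 dx = -11337408;  ∫_0^6 486*x^6 dx = 136048896/7;
    ∫_0^6 -1944*x^5 dx = -15116544;  ∫_0^6 2916*x^4 dx = 22674816/5.
  Sum: 2519424 − 11337408 + 136048896/7 − 15116544 + 22674816/5 = 1259712/35.
  ∫_0^6 (u')² dx = ∫_0^6 (36*x^6 - 648*x^5 + 4212*x^4 - 11664*x^3 + 11664*x^2) dx. Term by term:
    ∫_0^6 36*x^6 dx = 10077696/7;  ∫_0^6 -648*x^5 dx = -5038848;  ∫_0^6 4212*x^4 dx = 32752512/5;
    ∫_0^6 -11664*x^3 dx = -3779136;  ∫_0^6 11664*x^2 dx = 839808.
  Sum: 10077696/7 − 5038848 + 32752512/5 − 3779136 + 839808 = 419904/35.
∫_0^6 u² dx = 1259712/35, so ||u||_L² = 648*sqrt(105)/35.
∫_0^6 (u')² dx = 419904/35, so ||u'||_L² = 648*sqrt(35)/35.
Ratio ||u||_L² / ||u'||_L² = sqrt(3).
Sharp Poincaré constant on H^1_0(0, 6) is C_P = L/π = 6/π, achieved by sin(π/6·x).
A polynomial bump cannot attain the sharp Poincaré constant (only the first sine eigenfunction does), so the ratio is strictly less than C_P, consistent with ||u||_L² ≤ C_P ||u'||_L².


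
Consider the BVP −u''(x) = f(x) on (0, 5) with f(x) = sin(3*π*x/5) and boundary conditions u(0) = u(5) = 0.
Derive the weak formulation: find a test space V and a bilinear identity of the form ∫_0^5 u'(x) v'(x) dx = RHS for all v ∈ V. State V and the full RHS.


V = H^1_0(0, 5) (so v(0) = v(5) = 0); weak form: ∫_0^5 u'v' dx = ∫_0^5 (sin(3*π*x/5)) v dx for all v ∈ V.

Multiply both sides by a test function v and integrate from 0 to 5:
  ∫_0^5 −u''(x) v(x) dx = ∫_0^5 f(x) v(x) dx.
Integrate the LHS by parts once:
  ∫_0^5 −u'' v dx = −[u'(x) v(x)]_0^5 + ∫_0^5 u'(x) v'(x) dx.
Thus ∫_0^5 u'(x) v'(x) dx = ∫_0^5 f(x) v(x) dx + [u'(x) v(x)]_0^5.
Choose V so that boundary terms are either known or forced to vanish.
u is Dirichlet: u(0) = u(5) = 0. Let V = H^1_0(0, 5); then v(0) = v(5) = 0, and [u' v]_0^5 = 0.
Weak formulation: find u (satisfying any essential BC) such that ∫_0^5 u'(x) v'(x) dx = ∫_0^5 f v dx for all v ∈ V.
Substituting f(x) = sin(3*π*x/5), the right-hand side is ∫_0^5 (sin(3*π*x/5)) v dx.


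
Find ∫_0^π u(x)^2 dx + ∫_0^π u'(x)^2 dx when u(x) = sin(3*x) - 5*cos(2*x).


||u||_{H^1(0,π)}^2 = -60 + 135*π/2

u'(x) = 10*sin(2*x) + 3*cos(3*x).
Expand u² and (u')² and integrate term by term on (0, π), using: for integers n ≥ 1, ∫_0^π sin²(nx) dx = ∫_0^π cos²(nx) dx = π/2; for n ≠ n', ∫_0^π sin(nx)sin(n'x) dx = ∫_0^π cos(nx)cos(n'x) dx = 0; and by product-to-sum, ∫_0^π sin(nx)cos(n'x) dx = ½∫_0^π [sin((n+n')x) + sin((n−n')x)] dx, which is 0 when n+n' is even and 2n/(n²−n'²) when n+n' is odd (it need not vanish on (0, π)).
  u² squared terms: (-5)²·∫cos(2x)² dx = 25·π/2 = 25*π/2;  (1)²·∫sin(3x)² dx = 1·π/2 = π/2.
  u² cross terms: 2·(-5)·(1)·∫cos(2x)·sin(3x) dx = -10·(6/5) = -12.
  So ∫_0^π u² dx = 25*π/2 + π/2 − 12 = -12 + 13*π.
  (u')² squared terms: (3)²·∫cos(3x)² dx = 9·π/2 = 9*π/2;  (10)²·∫sin(2x)² dx = 100·π/2 = 50*π.
  (u')² cross terms: 2·(3)·(10)·∫cos(3x)·sin(2x) dx = 60·(-4/5) = -48.
  So ∫_0^π (u')² dx = 9*π/2 + 50*π − 48 = -48 + 109*π/2.
||u||_{H^1}^2 = (-12 + 13*π) + (-48 + 109*π/2) = -60 + 135*π/2.


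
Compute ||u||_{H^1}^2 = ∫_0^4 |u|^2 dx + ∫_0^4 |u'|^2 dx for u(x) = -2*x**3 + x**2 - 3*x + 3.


||u||_{H^1}^2 = 1573336/105

The H^1 norm (squared) on an interval (0, L) is
  ||u||_{H^1}^2 = ∫_0^L u(x)^2 dx + ∫_0^L u'(x)^2 dx.
Compute u'(x) = -6*x**2 + 2*x - 3.
Then u(x)^2 = 4*x**6 - 4*x**5 + 13*x**4 - 18*x**3 + 15*x**2 - 18*x + 9 and u'(x)^2 = 36*x**4 - 24*x**3 + 40*x**2 - 12*x + 9.
Integrate each monomial from 0 to 4 using ∫_0^4 c·x^n dx = c·4^(n+1)/(n+1):
  ∫_0^4 u(x)^2 dx = ∫_0^4 (4*x^6 - 4*x^5 + 13*x^4 - 18*x^3 + 15*x^2 - 18*x + 9) dx. Term by term:
    ∫_0^4 4*x^6 dx = 65536/7;  ∫_0^4 -4*x^5 dx = -8192/3;  ∫_0^4 13*x^4 dx = 13312/5;
    ∫_0^4 -18*x^3 dx = -1152;  ∫_0^4 15*x^2 dx = 320;  ∫_0^4 -18*x dx = -144;
    ∫_0^4 9 dx = 36.
  Sum: 65536/7 − 8192/3 + 13312/5 − 1152 + 320 − 144 + 36 = 877172/105.
  ∫_0^4 u'(x)^2 dx = ∫_0^4 (36*x^4 - 24*x^3 + 40*x^2 - 12*x + 9) dx. Term by term:
    ∫_0^4 36*x^4 dx = 36864/5;  ∫_0^4 -24*x^3 dx = -1536;  ∫_0^4 40*x^2 dx = 2560/3;
    ∫_0^4 -12*x dx = -96;  ∫_0^4 9 dx = 36.
  Sum: 36864/5 − 1536 + 2560/3 − 96 + 36 = 99452/15.
Adding: ||u||_{H^1}^2 = 877172/105 + 99452/15 = 1573336/105.


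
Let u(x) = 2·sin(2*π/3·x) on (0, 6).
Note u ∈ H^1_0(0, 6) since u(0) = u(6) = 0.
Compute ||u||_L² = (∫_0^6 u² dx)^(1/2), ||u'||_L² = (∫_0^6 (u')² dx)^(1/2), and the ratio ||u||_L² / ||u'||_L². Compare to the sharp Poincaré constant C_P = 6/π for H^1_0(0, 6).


||u||_L² / ||u'||_L² = 3/(2*π) < C_P = 6/π.

u(x) = 2·sin(2*π/3·x), so u'(x) = 4*π*cos(2*π*x/3)/3.
Writing u(x) = A·sin(kπx/L) with A = 2 and k = 4, use ∫_0^L sin²(kπx/L) dx = L/2 and ∫_0^L cos²(kπx/L) dx = L/2.
u² = 4·sin²(2*π/3·x) and (u')² = 16*π^2/9·cos²(2*π/3·x), and each of sin², cos² integrates to L/2 = 3 over (0, 6).
∫_0^6 u² dx = 12, so ||u||_L² = 2*sqrt(3).
∫_0^6 (u')² dx = 16*π^2/3, so ||u'||_L² = 4*sqrt(3)*π/3.
Ratio ||u||_L² / ||u'||_L² = 3/(2*π).
Sharp Poincaré constant on H^1_0(0, 6) is C_P = L/π = 6/π, achieved by sin(π/6·x).
This is the k = 4 harmonic; the ratio L/(kπ) is strictly less than C_P = L/π, consistent with the sharp inequality ||u||_L² ≤ C_P ||u'||_L².


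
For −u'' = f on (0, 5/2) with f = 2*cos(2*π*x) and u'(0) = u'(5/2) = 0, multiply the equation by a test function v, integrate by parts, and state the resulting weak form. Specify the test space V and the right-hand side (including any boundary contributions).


V = H^1(0, 5/2) (no boundary constraint on v; u is determined up to an additive constant); weak form: ∫_0^5/2 u'v' dx = ∫_0^5/2 (2*cos(2*π*x)) v dx for all v ∈ V.

Multiply both sides by a test function v and integrate from 0 to 5/2:
  ∫_0^5/2 −u''(x) v(x) dx = ∫_0^5/2 f(x) v(x) dx.
Integrate the LHS by parts once:
  ∫_0^5/2 −u'' v dx = −[u'(x) v(x)]_0^5/2 + ∫_0^5/2 u'(x) v'(x) dx.
Thus ∫_0^5/2 u'(x) v'(x) dx = ∫_0^5/2 f(x) v(x) dx + [u'(x) v(x)]_0^5/2.
Choose V so that boundary terms are either known or forced to vanish.
u has homogeneous Neumann: u'(0) = u'(5/2) = 0. So [u' v]_0^5/2 = 0·v(5/2) − 0·v(0) = 0 for any v; take V = H^1(0, 5/2).
Weak formulation: find u (satisfying any essential BC) such that ∫_0^5/2 u'(x) v'(x) dx = ∫_0^5/2 f v dx for all v ∈ V (homogeneous Neumann, so boundary terms vanish).
Substituting f(x) = 2*cos(2*π*x), the right-hand side is ∫_0^5/2 (2*cos(2*π*x)) v dx.
Compatibility check (pure Neumann): taking v ≡ 1 ∈ V gives 0 = ∫_0^5/2 f dx + (0) − (0), i.e. ∫_0^5/2 f dx must equal u'(0) − u'(5/2) = 0. Indeed ∫_0^5/2 (2*cos(2*π*x)) dx = 0, so the data are compatible. The solution is then unique only up to an additive constant (fix it e.g. by requiring ∫_0^5/2 u dx = 0).


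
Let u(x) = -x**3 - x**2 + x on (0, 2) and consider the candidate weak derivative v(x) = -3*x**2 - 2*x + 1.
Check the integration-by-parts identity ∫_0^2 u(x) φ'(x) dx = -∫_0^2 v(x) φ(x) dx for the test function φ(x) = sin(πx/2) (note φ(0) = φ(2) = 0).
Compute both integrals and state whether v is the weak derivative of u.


LHS = -96/π^3 + 28/π, RHS = -96/π^3 + 28/π. Yes, v = u' weakly.

u(x) = -x**3 - x**2 + x, classical derivative u'(x) = -3*x**2 - 2*x + 1.
φ(x) = sin(πx/2), so φ'(x) = π*cos(π*x/2)/2.
Note φ(0) = φ(2) = 0, so the boundary term u·φ vanishes.
LHS = ∫_0^2 u(x) φ'(x) dx = ∫_0^2 (-π*x^3*cos(π*x/2)/2 - π*x^2*cos(π*x/2)/2 + π*x*cos(π*x/2)/2) dx. Term by term:
  ∫_0^2 π*x*cos(π*x/2)/2 dx = -4/π;  ∫_0^2 -π*x^2*cos(π*x/2)/2 dx = 8/π;  ∫_0^2 -π*x^3*cos(π*x/2)/2 dx = -96/π^3 + 24/π.
Sum: -4/π + 8/π + -96/π^3 + 24/π = -96/π^3 + 28/π.
So LHS = -96/π^3 + 28/π.
∫_0^2 v(x) φ(x) dx = ∫_0^2 (-3*x^2*sin(π*x/2) - 2*x*sin(π*x/2) + sin(π*x/2)) dx. Term by term:
  ∫_0^2 -3*x^2*sin(π*x/2) dx = -24/π + 96/π^3;  ∫_0^2 -2*x*sin(π*x/2) dx = -8/π;  ∫_0^2 sin(π*x/2) dx = 4/π.
Sum: -24/π + 96/π^3 − 8/π + 4/π = -28/π + 96/π^3.
So RHS = -∫_0^2 v(x) φ(x) dx = -96/π^3 + 28/π.
LHS = RHS, so the identity holds for this test φ.
Moreover u is smooth here and v(x) = u'(x) = -3*x**2 - 2*x + 1 pointwise, so the identity holds for every test function. Hence v is the weak derivative of u.


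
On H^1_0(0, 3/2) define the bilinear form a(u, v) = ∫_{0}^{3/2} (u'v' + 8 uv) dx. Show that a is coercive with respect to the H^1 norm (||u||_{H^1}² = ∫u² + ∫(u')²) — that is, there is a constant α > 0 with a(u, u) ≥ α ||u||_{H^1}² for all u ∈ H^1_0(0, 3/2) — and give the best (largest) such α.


α = 1

Coercivity of a(·,·) on H^1_0(0, 3/2) means a(u, u) ≥ α ||u||_{H^1}² for every u ∈ H^1_0.
The interval has length L = 3/2, and Poincaré/coercivity depend only on L. Here a(u, u) = ∫(u')² + (8)·∫u².
Here c = 8 ≥ 1, so a(u,u) = ∫(u')² + c∫u² ≥ ∫(u')² + ∫u² = ||u||_{H^1}², i.e. α = 1 works. No larger α is possible: a(u,u) ≥ α||u||_{H^1}² means (1−α)∫(u')² ≥ (α−c)∫u², and for the modes u_n = sin(nπ(x−x₀)/L) (x₀ the left endpoint) one has ∫u_n²/∫(u_n')² = (L/(nπ))² → 0, so a(u_n,u_n)/||u_n||_{H^1}² → 1. Hence the optimal constant is α = 1.
Therefore α = 1.


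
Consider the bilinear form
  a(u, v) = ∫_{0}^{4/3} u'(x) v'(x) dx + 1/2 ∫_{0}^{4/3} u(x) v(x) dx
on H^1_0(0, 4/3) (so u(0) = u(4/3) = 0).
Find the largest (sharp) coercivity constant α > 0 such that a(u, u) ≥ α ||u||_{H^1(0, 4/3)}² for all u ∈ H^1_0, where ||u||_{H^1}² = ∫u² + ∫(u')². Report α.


α = (8 + 9*π^2)/(16 + 9*π^2)

Coercivity of a(·,·) on H^1_0(0, 4/3) means a(u, u) ≥ α ||u||_{H^1}² for every u ∈ H^1_0.
The interval has length L = 4/3, and Poincaré/coercivity depend only on L. Here a(u, u) = ∫(u')² + (1/2)·∫u².
Here 0 < c = 1/2 < 1. The condition a(u,u) ≥ α||u||_{H^1}² reads (1−α)∫(u')² ≥ (α−c)∫u². Any admissible α is ≤ 1 (rapidly oscillating u have ∫u²/∫(u')² → 0), and α = 1 would force 0 ≥ (1−c)∫u², impossible since c < 1; so 1−α > 0. By the sharp Poincaré inequality on H^1_0 of an interval of length L, ∫(u')² ≥ (π/L)²∫u² with equality for the first sine mode sin(π(x−x₀)/L) (x₀ the left endpoint), so the inequality holds for all u iff (1−α)(π/L)² ≥ α − c, i.e. α ≤ ((π/L)² + c)/((π/L)² + 1) = (1 + c(L/π)²)/(1 + (L/π)²). With (π/L)² = 9*π^2/16 and c = 1/2, the largest admissible constant is α = ((π/L)² + c)/((π/L)² + 1).
Simplifying, α = (8 + 9*π^2)/(16 + 9*π^2).


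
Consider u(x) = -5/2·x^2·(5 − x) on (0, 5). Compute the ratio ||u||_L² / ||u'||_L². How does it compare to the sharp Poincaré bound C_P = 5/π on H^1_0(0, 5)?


||u||_L² / ||u'||_L² = 5*sqrt(14)/14 < C_P = 5/π.

u(x) = -5/2·x^2·(5 − x), so u'(x) = 5*x*(3*x - 10)/2.
u(x) = -5/2·x^2·(5 − x) vanishes at x = 0 and x = 5, so u ∈ H^1_0(0, 5). Differentiate via the product rule and integrate the resulting polynomials term by term.
  ∫_0^5 u² dx = ∫_0^5 (25*x^6/4 - 125*x^5/2 + 625*x^4/4) dx. Term by term:
    ∫_0^5 25*x^6/4 dx = 1953125/28;  ∫_0^5 -125*x^5/2 dx = -1953125/12;  ∫_0^5 625*x^4/4 dx = 390625/4.
  Sum: 1953125/28 − 1953125/12 + 390625/4 = 390625/84.
  ∫_0^5 (u')² dx = ∫_0^5 (225*x^4/4 - 375*x^3 + 625*x^2) dx. Term by term:
    ∫_0^5 225*x^4/4 dx = 140625/4;  ∫_0^5 -375*x^3 dx = -234375/4;  ∫_0^5 625*x^2 dx = 78125/3.
  Sum: 140625/4 − 234375/4 + 78125/3 = 15625/6.
∫_0^5 u² dx = 390625/84, so ||u||_L² = 625*sqrt(21)/42.
∫_0^5 (u')² dx = 15625/6, so ||u'||_L² = 125*sqrt(6)/6.
Ratio ||u||_L² / ||u'||_L² = 5*sqrt(14)/14.
Sharp Poincaré constant on H^1_0(0, 5) is C_P = L/π = 5/π, achieved by sin(π/5·x).
A polynomial bump cannot attain the sharp Poincaré constant (only the first sine eigenfunction does), so the ratio is strictly less than C_P, consistent with ||u||_L² ≤ C_P ||u'||_L².


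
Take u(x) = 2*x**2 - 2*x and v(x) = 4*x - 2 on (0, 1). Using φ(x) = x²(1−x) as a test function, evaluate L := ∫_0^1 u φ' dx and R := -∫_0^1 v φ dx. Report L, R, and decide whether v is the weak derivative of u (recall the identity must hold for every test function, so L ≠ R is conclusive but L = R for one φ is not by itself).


LHS = -1/30, RHS = -1/30. Yes, v = u' weakly.

u(x) = 2*x**2 - 2*x, classical derivative u'(x) = 4*x - 2.
φ(x) = x²(1−x), so φ'(x) = x*(2 - 3*x).
Note φ(0) = φ(1) = 0, so the boundary term u·φ vanishes.
LHS = ∫_0^1 u(x) φ'(x) dx = ∫_0^1 (-6*x^4 + 10*x^3 - 4*x^2) dx. Term by term:
  ∫_0^1 -6*x^4 dx = -6/5;  ∫_0^1 10*x^3 dx = 5/2;  ∫_0^1 -4*x^2 dx = -4/3.
Sum: -6/5 + 5/2 − 4/3 = -1/30.
So LHS = -1/30.
∫_0^1 v(x) φ(x) dx = ∫_0^1 (-4*x^4 + 6*x^3 - 2*x^2) dx. Term by term:
  ∫_0^1 -4*x^4 dx = -4/5;  ∫_0^1 6*x^3 dx = 3/2;  ∫_0^1 -2*x^2 dx = -2/3.
Sum: -4/5 + 3/2 − 2/3 = 1/30.
So RHS = -∫_0^1 v(x) φ(x) dx = -1/30.
LHS = RHS, so the identity holds for this test φ.
Moreover u is smooth here and v(x) = u'(x) = 4*x - 2 pointwise, so the identity holds for every test function. Hence v is the weak derivative of u.


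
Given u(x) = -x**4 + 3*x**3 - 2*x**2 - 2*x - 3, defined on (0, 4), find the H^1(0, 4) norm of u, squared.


||u||_{H^1}^2 = 3760412/315

The H^1 norm (squared) on an interval (0, L) is
  ||u||_{H^1}^2 = ∫_0^L u(x)^2 dx + ∫_0^L u'(x)^2 dx.
Compute u'(x) = -4*x**3 + 9*x**2 - 4*x - 2.
Then u(x)^2 = x**8 - 6*x**7 + 13*x**6 - 8*x**5 - 2*x**4 - 10*x**3 + 16*x**2 + 12*x + 9 and u'(x)^2 = 16*x**6 - 72*x**5 + 113*x**4 - 56*x**3 - 20*x**2 + 16*x + 4.
Integrate each monomial from 0 to 4 using ∫_0^4 c·x^n dx = c·4^(n+1)/(n+1):
  ∫_0^4 u(x)^2 dx = ∫_0^4 (x^8 - 6*x^7 + 13*x^6 - 8*x^5 - 2*x^4 - 10*x^3 + 16*x^2 + 12*x + 9) dx. Term by term:
    ∫_0^4 x^8 dx = 262144/9;  ∫_0^4 -6*x^7 dx = -49152;  ∫_0^4 13*x^6 dx = 212992/7;
    ∫_0^4 -8*x^5 dx = -16384/3;  ∫_0^4 -2*x^4 dx = -2048/5;  ∫_0^4 -10*x^3 dx = -640;
    ∫_0^4 16*x^2 dx = 1024/3;  ∫_0^4 12*x dx = 96;  ∫_0^4 9 dx = 36.
  Sum: 262144/9 − 49152 + 212992/7 − 16384/3 − 2048/5 − 640 + 1024/3 + 96 + 36 = 1374956/315.
  ∫_0^4 u'(x)^2 dx = ∫_0^4 (16*x^6 - 72*x^5 + 113*x^4 - 56*x^3 - 20*x^2 + 16*x + 4) dx. Term by term:
    ∫_0^4 16*x^6 dx = 262144/7;  ∫_0^4 -72*x^5 dx = -49152;  ∫_0^4 113*x^4 dx = 115712/5;
    ∫_0^4 -56*x^3 dx = -3584;  ∫_0^4 -20*x^2 dx = -1280/3;  ∫_0^4 16*x dx = 128;
    ∫_0^4 4 dx = 16.
  Sum: 262144/7 − 49152 + 115712/5 − 3584 − 1280/3 + 128 + 16 = 795152/105.
Adding: ||u||_{H^1}^2 = 1374956/315 + 795152/105 = 3760412/315.


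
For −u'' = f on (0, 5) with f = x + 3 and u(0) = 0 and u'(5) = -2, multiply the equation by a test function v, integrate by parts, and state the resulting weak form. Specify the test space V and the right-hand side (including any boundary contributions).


V = {v ∈ H^1(0, 5) : v(0) = 0} (test functions vanish at x = 0 where u is specified); weak form: ∫_0^5 u'v' dx = ∫_0^5 (x + 3) v dx − 2·v(5) for all v ∈ V.

Multiply both sides by a test function v and integrate from 0 to 5:
  ∫_0^5 −u''(x) v(x) dx = ∫_0^5 f(x) v(x) dx.
Integrate the LHS by parts once:
  ∫_0^5 −u'' v dx = −[u'(x) v(x)]_0^5 + ∫_0^5 u'(x) v'(x) dx.
Thus ∫_0^5 u'(x) v'(x) dx = ∫_0^5 f(x) v(x) dx + [u'(x) v(x)]_0^5.
Choose V so that boundary terms are either known or forced to vanish.
Mixed BC: u(0) = 0 (Dirichlet) and u'(5) = -2 (Neumann). Define V = {v ∈ H^1(0, 5) : v(0) = 0}. Then [u' v]_0^5 = u'(5)·v(5) − u'(0)·0 = − 2·v(5).
Weak formulation: find u (satisfying any essential BC) such that ∫_0^5 u'(x) v'(x) dx = ∫_0^5 f v dx − 2·v(5) for all v ∈ V (Dirichlet at 0 absorbed into V; Neumann datum at x = 5 contributes the boundary term).
Substituting f(x) = x + 3, the right-hand side is ∫_0^5 (x + 3) v dx − 2·v(5).


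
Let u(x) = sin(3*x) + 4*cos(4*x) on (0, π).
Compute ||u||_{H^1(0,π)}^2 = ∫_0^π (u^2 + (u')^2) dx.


||u||_{H^1(0,π)}^2 = -816/7 + 141*π

u'(x) = -16*sin(4*x) + 3*cos(3*x).
Expand u² and (u')² and integrate term by term on (0, π), using: for integers n ≥ 1, ∫_0^π sin²(nx) dx = ∫_0^π cos²(nx) dx = π/2; for n ≠ n', ∫_0^π sin(nx)sin(n'x) dx = ∫_0^π cos(nx)cos(n'x) dx = 0; and by product-to-sum, ∫_0^π sin(nx)cos(n'x) dx = ½∫_0^π [sin((n+n')x) + sin((n−n')x)] dx, which is 0 when n+n' is even and 2n/(n²−n'²) when n+n' is odd (it need not vanish on (0, π)).
  u² squared terms: (4)²·∫cos(4x)² dx = 16·π/2 = 8*π;  (1)²·∫sin(3x)² dx = 1·π/2 = π/2.
  u² cross terms: 2·(4)·(1)·∫cos(4x)·sin(3x) dx = 8·(-6/7) = -48/7.
  So ∫_0^π u² dx = 8*π + π/2 − 48/7 = -48/7 + 17*π/2.
  (u')² squared terms: (-16)²·∫sin(4x)² dx = 256·π/2 = 128*π;  (3)²·∫cos(3x)² dx = 9·π/2 = 9*π/2.
  (u')² cross terms: 2·(-16)·(3)·∫sin(4x)·cos(3x) dx = -96·(8/7) = -768/7.
  So ∫_0^π (u')² dx = 128*π + 9*π/2 − 768/7 = -768/7 + 265*π/2.
||u||_{H^1}^2 = (-48/7 + 17*π/2) + (-768/7 + 265*π/2) = -816/7 + 141*π.


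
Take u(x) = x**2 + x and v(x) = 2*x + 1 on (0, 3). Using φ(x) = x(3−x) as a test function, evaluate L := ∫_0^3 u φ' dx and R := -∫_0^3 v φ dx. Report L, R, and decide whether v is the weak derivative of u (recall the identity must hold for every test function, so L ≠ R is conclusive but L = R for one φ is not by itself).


LHS = -18, RHS = -18. Yes, v = u' weakly.

u(x) = x**2 + x, classical derivative u'(x) = 2*x + 1.
φ(x) = x(3−x), so φ'(x) = 3 - 2*x.
Note φ(0) = φ(3) = 0, so the boundary term u·φ vanishes.
LHS = ∫_0^3 u(x) φ'(x) dx = ∫_0^3 (-2*x^3 + x^2 + 3*x) dx. Term by term:
  ∫_0^3 -2*x^3 dx = -81/2;  ∫_0^3 x^2 dx = 9;  ∫_0^3 3*x dx = 27/2.
Sum: -81/2 + 9 + 27/2 = -18.
So LHS = -18.
∫_0^3 v(x) φ(x) dx = ∫_0^3 (-2*x^3 + 5*x^2 + 3*x) dx. Term by term:
  ∫_0^3 -2*x^3 dx = -81/2;  ∫_0^3 5*x^2 dx = 45;  ∫_0^3 3*x dx = 27/2.
Sum: -81/2 + 45 + 27/2 = 18.
So RHS = -∫_0^3 v(x) φ(x) dx = -18.
LHS = RHS, so the identity holds for this test φ.
Moreover u is smooth here and v(x) = u'(x) = 2*x + 1 pointwise, so the identity holds for every test function. Hence v is the weak derivative of u.


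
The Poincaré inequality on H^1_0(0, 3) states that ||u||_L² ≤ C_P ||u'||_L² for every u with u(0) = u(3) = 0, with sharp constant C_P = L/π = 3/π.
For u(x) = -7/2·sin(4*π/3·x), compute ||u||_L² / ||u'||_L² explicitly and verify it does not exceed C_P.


||u||_L² / ||u'||_L² = 3/(4*π) < C_P = 3/π.

u(x) = -7/2·sin(4*π/3·x), so u'(x) = -14*π*cos(4*π*x/3)/3.
Writing u(x) = A·sin(kπx/L) with A = -7/2 and k = 4, use ∫_0^L sin²(kπx/L) dx = L/2 and ∫_0^L cos²(kπx/L) dx = L/2.
u² = 49/4·sin²(4*π/3·x) and (u')² = 196*π^2/9·cos²(4*π/3·x), and each of sin², cos² integrates to L/2 = 3/2 over (0, 3).
∫_0^3 u² dx = 147/8, so ||u||_L² = 7*sqrt(6)/4.
∫_0^3 (u')² dx = 98*π^2/3, so ||u'||_L² = 7*sqrt(6)*π/3.
Ratio ||u||_L² / ||u'||_L² = 3/(4*π).
Sharp Poincaré constant on H^1_0(0, 3) is C_P = L/π = 3/π, achieved by sin(π/3·x).
This is the k = 4 harmonic; the ratio L/(kπ) is strictly less than C_P = L/π, consistent with the sharp inequality ||u||_L² ≤ C_P ||u'||_L².


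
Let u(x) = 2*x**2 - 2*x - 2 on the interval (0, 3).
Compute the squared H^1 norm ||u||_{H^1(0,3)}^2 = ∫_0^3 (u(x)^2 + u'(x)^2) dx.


||u||_{H^1}^2 = 642/5

The H^1 norm (squared) on an interval (0, L) is
  ||u||_{H^1}^2 = ∫_0^L u(x)^2 dx + ∫_0^L u'(x)^2 dx.
Compute u'(x) = 4*x - 2.
Then u(x)^2 = 4*x**4 - 8*x**3 - 4*x**2 + 8*x + 4 and u'(x)^2 = 16*x**2 - 16*x + 4.
Integrate each monomial from 0 to 3 using ∫_0^3 c·x^n dx = c·3^(n+1)/(n+1):
  ∫_0^3 u(x)^2 dx = ∫_0^3 (4*x^4 - 8*x^3 - 4*x^2 + 8*x + 4) dx. Term by term:
    ∫_0^3 4*x^4 dx = 972/5;  ∫_0^3 -8*x^3 dx = -162;  ∫_0^3 -4*x^2 dx = -36;
    ∫_0^3 8*x dx = 36;  ∫_0^3 4 dx = 12.
  Sum: 972/5 − 162 − 36 + 36 + 12 = 222/5.
  ∫_0^3 u'(x)^2 dx = ∫_0^3 (16*x^2 - 16*x + 4) dx. Term by term:
    ∫_0^3 16*x^2 dx = 144;  ∫_0^3 -16*x dx = -72;  ∫_0^3 4 dx = 12.
  Sum: 144 − 72 + 12 = 84.
Adding: ||u||_{H^1}^2 = 222/5 + 84 = 642/5.


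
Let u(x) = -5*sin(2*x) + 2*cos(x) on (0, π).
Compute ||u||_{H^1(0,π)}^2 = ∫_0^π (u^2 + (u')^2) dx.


||u||_{H^1(0,π)}^2 = -160/3 + 133*π/2

u'(x) = -2*sin(x) - 10*cos(2*x).
Expand u² and (u')² and integrate term by term on (0, π), using: for integers n ≥ 1, ∫_0^π sin²(nx) dx = ∫_0^π cos²(nx) dx = π/2; for n ≠ n', ∫_0^π sin(nx)sin(n'x) dx = ∫_0^π cos(nx)cos(n'x) dx = 0; and by product-to-sum, ∫_0^π sin(nx)cos(n'x) dx = ½∫_0^π [sin((n+n')x) + sin((n−n')x)] dx, which is 0 when n+n' is even and 2n/(n²−n'²) when n+n' is odd (it need not vanish on (0, π)).
  u² squared terms: (-5)²·∫sin(2x)² dx = 25·π/2 = 25*π/2;  (2)²·∫cos(x)² dx = 4·π/2 = 2*π.
  u² cross terms: 2·(-5)·(2)·∫sin(2x)·cos(x) dx = -20·(4/3) = -80/3.
  So ∫_0^π u² dx = 25*π/2 + 2*π − 80/3 = -80/3 + 29*π/2.
  (u')² squared terms: (-10)²·∫cos(2x)² dx = 100·π/2 = 50*π;  (-2)²·∫sin(x)² dx = 4·π/2 = 2*π.
  (u')² cross terms: 2·(-10)·(-2)·∫cos(2x)·sin(x) dx = 40·(-2/3) = -80/3.
  So ∫_0^π (u')² dx = 50*π + 2*π − 80/3 = -80/3 + 52*π.
||u||_{H^1}^2 = (-80/3 + 29*π/2) + (-80/3 + 52*π) = -160/3 + 133*π/2.


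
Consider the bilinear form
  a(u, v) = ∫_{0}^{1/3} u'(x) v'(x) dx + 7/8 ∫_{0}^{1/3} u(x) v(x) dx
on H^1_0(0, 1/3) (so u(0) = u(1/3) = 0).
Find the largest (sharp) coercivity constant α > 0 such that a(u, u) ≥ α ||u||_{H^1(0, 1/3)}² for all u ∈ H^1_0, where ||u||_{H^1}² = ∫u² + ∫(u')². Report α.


α = (7 + 72*π^2)/(8*(1 + 9*π^2))

Coercivity of a(·,·) on H^1_0(0, 1/3) means a(u, u) ≥ α ||u||_{H^1}² for every u ∈ H^1_0.
The interval has length L = 1/3, and Poincaré/coercivity depend only on L. Here a(u, u) = ∫(u')² + (7/8)·∫u².
Here 0 < c = 7/8 < 1. The condition a(u,u) ≥ α||u||_{H^1}² reads (1−α)∫(u')² ≥ (α−c)∫u². Any admissible α is ≤ 1 (rapidly oscillating u have ∫u²/∫(u')² → 0), and α = 1 would force 0 ≥ (1−c)∫u², impossible since c < 1; so 1−α > 0. By the sharp Poincaré inequality on H^1_0 of an interval of length L, ∫(u')² ≥ (π/L)²∫u² with equality for the first sine mode sin(π(x−x₀)/L) (x₀ the left endpoint), so the inequality holds for all u iff (1−α)(π/L)² ≥ α − c, i.e. α ≤ ((π/L)² + c)/((π/L)² + 1) = (1 + c(L/π)²)/(1 + (L/π)²). With (π/L)² = 9*π^2 and c = 7/8, the largest admissible constant is α = ((π/L)² + c)/((π/L)² + 1).
Simplifying, α = (7 + 72*π^2)/(8*(1 + 9*π^2)).


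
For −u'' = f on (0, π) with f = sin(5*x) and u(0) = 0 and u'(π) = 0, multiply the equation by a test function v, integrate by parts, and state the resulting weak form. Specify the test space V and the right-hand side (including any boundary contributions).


V = {v ∈ H^1(0, π) : v(0) = 0} (test functions vanish at x = 0 where u is specified); weak form: ∫_0^π u'v' dx = ∫_0^π (sin(5*x)) v dx for all v ∈ V.

Multiply both sides by a test function v and integrate from 0 to π:
  ∫_0^π −u''(x) v(x) dx = ∫_0^π f(x) v(x) dx.
Integrate the LHS by parts once:
  ∫_0^π −u'' v dx = −[u'(x) v(x)]_0^π + ∫_0^π u'(x) v'(x) dx.
Thus ∫_0^π u'(x) v'(x) dx = ∫_0^π f(x) v(x) dx + [u'(x) v(x)]_0^π.
Choose V so that boundary terms are either known or forced to vanish.
Mixed BC: u(0) = 0 (Dirichlet) and u'(π) = 0 (Neumann). Define V = {v ∈ H^1(0, π) : v(0) = 0}. Then [u' v]_0^π = u'(π)·v(π) − u'(0)·0 = 0.
Weak formulation: find u (satisfying any essential BC) such that ∫_0^π u'(x) v'(x) dx = ∫_0^π f v dx for all v ∈ V (Dirichlet at 0 absorbed into V; the Neumann datum at x = π is zero, so no boundary term remains).
Substituting f(x) = sin(5*x), the right-hand side is ∫_0^π (sin(5*x)) v dx.


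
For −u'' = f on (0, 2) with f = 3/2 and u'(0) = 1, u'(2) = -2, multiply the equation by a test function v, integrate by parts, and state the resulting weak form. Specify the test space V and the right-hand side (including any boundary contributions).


V = H^1(0, 2) (v unrestricted at boundary; u is determined up to an additive constant); weak form: ∫_0^2 u'v' dx = ∫_0^2 (3/2) v dx − 2·v(2) − v(0) for all v ∈ V.

Multiply both sides by a test function v and integrate from 0 to 2:
  ∫_0^2 −u''(x) v(x) dx = ∫_0^2 f(x) v(x) dx.
Integrate the LHS by parts once:
  ∫_0^2 −u'' v dx = −[u'(x) v(x)]_0^2 + ∫_0^2 u'(x) v'(x) dx.
Thus ∫_0^2 u'(x) v'(x) dx = ∫_0^2 f(x) v(x) dx + [u'(x) v(x)]_0^2.
Choose V so that boundary terms are either known or forced to vanish.
u has inhomogeneous Neumann u'(0) = 1, u'(2) = -2. [u' v]_0^2 = (-2)·v(2) − (1)·v(0) = − 2·v(2) − v(0). Take V = H^1(0, 2); boundary term becomes part of RHS.
Weak formulation: find u (satisfying any essential BC) such that ∫_0^2 u'(x) v'(x) dx = ∫_0^2 f v dx − 2·v(2) − v(0) for all v ∈ V (Neumann data are natural BCs: they enter the RHS as boundary terms).
Substituting f(x) = 3/2, the right-hand side is ∫_0^2 (3/2) v dx − 2·v(2) − v(0).
Compatibility check (pure Neumann): taking v ≡ 1 ∈ V gives 0 = ∫_0^2 f dx + (-2) − (1), i.e. ∫_0^2 f dx must equal u'(0) − u'(2) = 3. Indeed ∫_0^2 (3/2) dx = 3, so the data are compatible. The solution is then unique only up to an additive constant (fix it e.g. by requiring ∫_0^2 u dx = 0).


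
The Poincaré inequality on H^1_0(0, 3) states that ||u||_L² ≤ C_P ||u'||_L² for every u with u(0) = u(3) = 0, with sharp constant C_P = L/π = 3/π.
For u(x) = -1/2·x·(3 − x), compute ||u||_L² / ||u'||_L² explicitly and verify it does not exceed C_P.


||u||_L² / ||u'||_L² = 3*sqrt(10)/10 < C_P = 3/π.

u(x) = -1/2·x·(3 − x), so u'(x) = x - 3/2.
u(x) = -1/2·x·(3 − x) vanishes at x = 0 and x = 3, so u ∈ H^1_0(0, 3). Differentiate via the product rule and integrate the resulting polynomials term by term.
  ∫_0^3 u² dx = ∫_0^3 (x^4/4 - 3*x^3/2 + 9*x^2/4) dx. Term by term:
    ∫_0^3 x^4/4 dx = 243/20;  ∫_0^3 -3*x^3/2 dx = -243/8;  ∫_0^3 9*x^2/4 dx = 81/4.
  Sum: 243/20 − 243/8 + 81/4 = 81/40.
  ∫_0^3 (u')² dx = ∫_0^3 (x^2 - 3*x + 9/4) dx. Term by term:
    ∫_0^3 x^2 dx = 9;  ∫_0^3 -3*x dx = -27/2;  ∫_0^3 9/4 dx = 27/4.
  Sum: 9 − 27/2 + 27/4 = 9/4.
∫_0^3 u² dx = 81/40, so ||u||_L² = 9*sqrt(10)/20.
∫_0^3 (u')² dx = 9/4, so ||u'||_L² = 3/2.
Ratio ||u||_L² / ||u'||_L² = 3*sqrt(10)/10.
Sharp Poincaré constant on H^1_0(0, 3) is C_P = L/π = 3/π, achieved by sin(π/3·x).
A polynomial bump cannot attain the sharp Poincaré constant (only the first sine eigenfunction does), so the ratio is strictly less than C_P, consistent with ||u||_L² ≤ C_P ||u'||_L².


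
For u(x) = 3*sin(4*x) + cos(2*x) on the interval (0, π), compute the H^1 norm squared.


||u||_{H^1(0,π)}^2 = 79*π

u'(x) = -2*sin(2*x) + 12*cos(4*x).
Expand u² and (u')² and integrate term by term on (0, π), using: for integers n ≥ 1, ∫_0^π sin²(nx) dx = ∫_0^π cos²(nx) dx = π/2; for n ≠ n', ∫_0^π sin(nx)sin(n'x) dx = ∫_0^π cos(nx)cos(n'x) dx = 0; and by product-to-sum, ∫_0^π sin(nx)cos(n'x) dx = ½∫_0^π [sin((n+n')x) + sin((n−n')x)] dx, which is 0 when n+n' is even and 2n/(n²−n'²) when n+n' is odd (it need not vanish on (0, π)).
  u² squared terms: (3)²·∫sin(4x)² dx = 9·π/2 = 9*π/2;  (1)²·∫cos(2x)² dx = 1·π/2 = π/2.
  u² cross terms: 2·(3)·(1)·∫sin(4x)·cos(2x) dx = 6·(0) = 0.
  So ∫_0^π u² dx = 9*π/2 + π/2 + 0 = 5*π.
  (u')² squared terms: (-2)²·∫sin(2x)² dx = 4·π/2 = 2*π;  (12)²·∫cos(4x)² dx = 144·π/2 = 72*π.
  (u')² cross terms: 2·(-2)·(12)·∫sin(2x)·cos(4x) dx = -48·(0) = 0.
  So ∫_0^π (u')² dx = 2*π + 72*π + 0 = 74*π.
||u||_{H^1}^2 = (5*π) + (74*π) = 79*π.


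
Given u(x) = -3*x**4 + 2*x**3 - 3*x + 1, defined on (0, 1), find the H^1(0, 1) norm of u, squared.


||u||_{H^1}^2 = 1417/70

The H^1 norm (squared) on an interval (0, L) is
  ||u||_{H^1}^2 = ∫_0^L u(x)^2 dx + ∫_0^L u'(x)^2 dx.
Compute u'(x) = -12*x**3 + 6*x**2 - 3.
Then u(x)^2 = 9*x**8 - 12*x**7 + 4*x**6 + 18*x**5 - 18*x**4 + 4*x**3 + 9*x**2 - 6*x + 1 and u'(x)^2 = 144*x**6 - 144*x**5 + 36*x**4 + 72*x**3 - 36*x**2 + 9.
Integrate each monomial from 0 to 1 using ∫_0^1 c·x^n dx = c·1^(n+1)/(n+1):
  ∫_0^1 u(x)^2 dx = ∫_0^1 (9*x^8 - 12*x^7 + 4*x^6 + 18*x^5 - 18*x^4 + 4*x^3 + 9*x^2 - 6*x + 1) dx. Term by term:
    ∫_0^1 9*x^8 dx = 1;  ∫_0^1 -12*x^7 dx = -3/2;  ∫_0^1 4*x^6 dx = 4/7;
    ∫_0^1 18*x^5 dx = 3;  ∫_0^1 -18*x^4 dx = -18/5;  ∫_0^1 4*x^3 dx = 1;
    ∫_0^1 9*x^2 dx = 3;  ∫_0^1 -6*x dx = -3;  ∫_0^1 1 dx = 1.
  Sum: 1 − 3/2 + 4/7 + 3 − 18/5 + 1 + 3 − 3 + 1 = 103/70.
  ∫_0^1 u'(x)^2 dx = ∫_0^1 (144*x^6 - 144*x^5 + 36*x^4 + 72*x^3 - 36*x^2 + 9) dx. Term by term:
    ∫_0^1 144*x^6 dx = 144/7;  ∫_0^1 -144*x^5 dx = -24;  ∫_0^1 36*x^4 dx = 36/5;
    ∫_0^1 72*x^3 dx = 18;  ∫_0^1 -36*x^2 dx = -12;  ∫_0^1 9 dx = 9.
  Sum: 144/7 − 24 + 36/5 + 18 − 12 + 9 = 657/35.
Adding: ||u||_{H^1}^2 = 103/70 + 657/35 = 1417/70.


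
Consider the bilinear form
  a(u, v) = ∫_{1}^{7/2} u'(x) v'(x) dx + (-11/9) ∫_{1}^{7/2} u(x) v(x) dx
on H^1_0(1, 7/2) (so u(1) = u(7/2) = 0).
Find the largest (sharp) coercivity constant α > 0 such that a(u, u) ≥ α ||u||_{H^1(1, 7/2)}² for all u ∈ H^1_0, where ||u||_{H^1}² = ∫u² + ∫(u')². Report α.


α = (-275 + 36*π^2)/(9*(25 + 4*π^2))

Coercivity of a(·,·) on H^1_0(1, 7/2) means a(u, u) ≥ α ||u||_{H^1}² for every u ∈ H^1_0.
The interval has length L = 5/2, and Poincaré/coercivity depend only on L. Here a(u, u) = ∫(u')² + (-11/9)·∫u².
Here c = -11/9 < 0 with |c| < (π/L)² = 4*π^2/25, so coercivity still holds. The condition a(u,u) ≥ α||u||_{H^1}² reads (1−α)∫(u')² ≥ (α−c)∫u². Any admissible α is ≤ 1 (rapidly oscillating u have ∫u²/∫(u')² → 0), and α = 1 would force 0 ≥ (1−c)∫u², impossible since c < 1; so 1−α > 0. By the sharp Poincaré inequality on H^1_0 of an interval of length L, ∫(u')² ≥ (π/L)²∫u² with equality for the first sine mode sin(π(x−x₀)/L) (x₀ the left endpoint), so the inequality holds for all u iff (1−α)(π/L)² ≥ α − c, i.e. α ≤ ((π/L)² + c)/((π/L)² + 1) = (1 + c(L/π)²)/(1 + (L/π)²). (Direct route, valid since c ≤ 0: Poincaré gives c∫u² ≥ c(L/π)²∫(u')², so a(u,u) ≥ (1 + c(L/π)²)∫(u')², while ||u||_{H^1}² ≤ (1 + (L/π)²)∫(u')²; dividing yields the same α.) With (π/L)² = 4*π^2/25 and c = -11/9, the largest admissible constant is α = ((π/L)² + c)/((π/L)² + 1).
Simplifying, α = (-275 + 36*π^2)/(9*(25 + 4*π^2)).


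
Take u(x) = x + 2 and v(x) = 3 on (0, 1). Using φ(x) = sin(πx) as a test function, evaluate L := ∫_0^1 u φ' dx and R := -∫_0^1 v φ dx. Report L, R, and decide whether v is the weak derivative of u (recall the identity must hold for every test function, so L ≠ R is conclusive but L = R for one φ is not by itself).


LHS = -2/π, RHS = -6/π. No, v is not the weak derivative of u.

u(x) = x + 2, classical derivative u'(x) = 1.
φ(x) = sin(πx), so φ'(x) = π*cos(π*x).
Note φ(0) = φ(1) = 0, so the boundary term u·φ vanishes.
LHS = ∫_0^1 u(x) φ'(x) dx = ∫_0^1 (π*x*cos(π*x) + 2*π*cos(π*x)) dx. Term by term:
  ∫_0^1 2*π*cos(π*x) dx = 0;  ∫_0^1 π*x*cos(π*x) dx = -2/π.
Sum: 0 − 2/π = -2/π.
So LHS = -2/π.
∫_0^1 v(x) φ(x) dx = ∫_0^1 (3*sin(π*x)) dx. Term by term:
  ∫_0^1 3*sin(π*x) dx = 6/π.
So RHS = -∫_0^1 v(x) φ(x) dx = -6/π.
LHS − RHS = 4/π ≠ 0, so the identity fails.
(For a valid weak derivative the identity must hold for EVERY test function, in particular this one. The failure shows v is NOT the weak derivative of u.)
Correct weak derivative would be u'(x) = 1.


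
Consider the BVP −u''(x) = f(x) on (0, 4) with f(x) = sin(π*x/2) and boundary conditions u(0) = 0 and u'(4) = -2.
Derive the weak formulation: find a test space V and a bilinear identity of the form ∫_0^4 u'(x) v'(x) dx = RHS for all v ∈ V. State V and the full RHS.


V = {v ∈ H^1(0, 4) : v(0) = 0} (test functions vanish at x = 0 where u is specified); weak form: ∫_0^4 u'v' dx = ∫_0^4 (sin(π*x/2)) v dx − 2·v(4) for all v ∈ V.

Multiply both sides by a test function v and integrate from 0 to 4:
  ∫_0^4 −u''(x) v(x) dx = ∫_0^4 f(x) v(x) dx.
Integrate the LHS by parts once:
  ∫_0^4 −u'' v dx = −[u'(x) v(x)]_0^4 + ∫_0^4 u'(x) v'(x) dx.
Thus ∫_0^4 u'(x) v'(x) dx = ∫_0^4 f(x) v(x) dx + [u'(x) v(x)]_0^4.
Choose V so that boundary terms are either known or forced to vanish.
Mixed BC: u(0) = 0 (Dirichlet) and u'(4) = -2 (Neumann). Define V = {v ∈ H^1(0, 4) : v(0) = 0}. Then [u' v]_0^4 = u'(4)·v(4) − u'(0)·0 = − 2·v(4).
Weak formulation: find u (satisfying any essential BC) such that ∫_0^4 u'(x) v'(x) dx = ∫_0^4 f v dx − 2·v(4) for all v ∈ V (Dirichlet at 0 absorbed into V; Neumann datum at x = 4 contributes the boundary term).
Substituting f(x) = sin(π*x/2), the right-hand side is ∫_0^4 (sin(π*x/2)) v dx − 2·v(4).


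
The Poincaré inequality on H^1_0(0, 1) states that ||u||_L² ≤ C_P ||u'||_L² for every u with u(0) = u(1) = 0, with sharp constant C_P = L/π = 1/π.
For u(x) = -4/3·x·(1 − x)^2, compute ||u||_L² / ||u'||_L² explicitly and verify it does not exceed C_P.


||u||_L² / ||u'||_L² = sqrt(14)/14 < C_P = 1/π.

u(x) = -4/3·x·(1 − x)^2, so u'(x) = -4*x^2 + 16*x/3 - 4/3.
u(x) = -4/3·x·(1 − x)^2 vanishes at x = 0 and x = 1, so u ∈ H^1_0(0, 1). Differentiate via the product rule and integrate the resulting polynomials term by term.
  ∫_0^1 u² dx = ∫_0^1 (16*x^6/9 - 64*x^5/9 + 32*x^4/3 - 64*x^3/9 + 16*x^2/9) dx. Term by term:
    ∫_0^1 16*x^6/9 dx = 16/63;  ∫_0^1 -64*x^5/9 dx = -32/27;  ∫_0^1 32*x^4/3 dx = 32/15;
    ∫_0^1 -64*x^3/9 dx = -16/9;  ∫_0^1 16*x^2/9 dx = 16/27.
  Sum: 16/63 − 32/27 + 32/15 − 16/9 + 16/27 = 16/945.
  ∫_0^1 (u')² dx = ∫_0^1 (16*x^4 - 128*x^3/3 + 352*x^2/9 - 128*x/9 + 16/9) dx. Term by term:
    ∫_0^1 16*x^4 dx = 16/5;  ∫_0^1 -128*x^3/3 dx = -32/3;  ∫_0^1 352*x^2/9 dx = 352/27;
    ∫_0^1 -128*x/9 dx = -64/9;  ∫_0^1 16/9 dx = 16/9.
  Sum: 16/5 − 32/3 + 352/27 − 64/9 + 16/9 = 32/135.
∫_0^1 u² dx = 16/945, so ||u||_L² = 4*sqrt(105)/315.
∫_0^1 (u')² dx = 32/135, so ||u'||_L² = 4*sqrt(30)/45.
Ratio ||u||_L² / ||u'||_L² = sqrt(14)/14.
Sharp Poincaré constant on H^1_0(0, 1) is C_P = L/π = 1/π, achieved by sin(π·x).
A polynomial bump cannot attain the sharp Poincaré constant (only the first sine eigenfunction does), so the ratio is strictly less than C_P, consistent with ||u||_L² ≤ C_P ||u'||_L².


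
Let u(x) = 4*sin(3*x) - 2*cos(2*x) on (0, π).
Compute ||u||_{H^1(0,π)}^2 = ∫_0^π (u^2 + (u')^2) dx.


||u||_{H^1(0,π)}^2 = -96 + 90*π

u'(x) = 4*sin(2*x) + 12*cos(3*x).
Expand u² and (u')² and integrate term by term on (0, π), using: for integers n ≥ 1, ∫_0^π sin²(nx) dx = ∫_0^π cos²(nx) dx = π/2; for n ≠ n', ∫_0^π sin(nx)sin(n'x) dx = ∫_0^π cos(nx)cos(n'x) dx = 0; and by product-to-sum, ∫_0^π sin(nx)cos(n'x) dx = ½∫_0^π [sin((n+n')x) + sin((n−n')x)] dx, which is 0 when n+n' is even and 2n/(n²−n'²) when n+n' is odd (it need not vanish on (0, π)).
  u² squared terms: (-2)²·∫cos(2x)² dx = 4·π/2 = 2*π;  (4)²·∫sin(3x)² dx = 16·π/2 = 8*π.
  u² cross terms: 2·(-2)·(4)·∫cos(2x)·sin(3x) dx = -16·(6/5) = -96/5.
  So ∫_0^π u² dx = 2*π + 8*π − 96/5 = -96/5 + 10*π.
  (u')² squared terms: (4)²·∫sin(2x)² dx = 16·π/2 = 8*π;  (12)²·∫cos(3x)² dx = 144·π/2 = 72*π.
  (u')² cross terms: 2·(4)·(12)·∫sin(2x)·cos(3x) dx = 96·(-4/5) = -384/5.
  So ∫_0^π (u')² dx = 8*π + 72*π − 384/5 = -384/5 + 80*π.
||u||_{H^1}^2 = (-96/5 + 10*π) + (-384/5 + 80*π) = -96 + 90*π.
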